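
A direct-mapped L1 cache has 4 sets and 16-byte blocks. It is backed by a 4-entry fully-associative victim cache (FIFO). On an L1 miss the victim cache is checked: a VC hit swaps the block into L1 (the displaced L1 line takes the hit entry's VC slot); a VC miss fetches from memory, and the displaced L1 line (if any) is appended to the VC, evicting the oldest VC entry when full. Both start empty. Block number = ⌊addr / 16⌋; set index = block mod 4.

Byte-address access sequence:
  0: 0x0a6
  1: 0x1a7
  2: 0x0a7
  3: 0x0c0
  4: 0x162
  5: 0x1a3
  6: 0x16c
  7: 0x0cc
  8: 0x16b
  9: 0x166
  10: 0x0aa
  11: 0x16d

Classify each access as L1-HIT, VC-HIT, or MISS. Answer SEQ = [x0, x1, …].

0: 0xa6 (blk 10, set 2) → MISS  vc=[]
1: 0x1a7 (blk 26, set 2) → MISS  vc=[10]
2: 0xa7 (blk 10, set 2) → VC-HIT  vc=[26]
3: 0xc0 (blk 12, set 0) → MISS  vc=[26]
4: 0x162 (blk 22, set 2) → MISS  vc=[26, 10]
5: 0x1a3 (blk 26, set 2) → VC-HIT  vc=[22, 10]
6: 0x16c (blk 22, set 2) → VC-HIT  vc=[26, 10]
7: 0xcc (blk 12, set 0) → L1-HIT  vc=[26, 10]
8: 0x16b (blk 22, set 2) → L1-HIT  vc=[26, 10]
9: 0x166 (blk 22, set 2) → L1-HIT  vc=[26, 10]
10: 0xaa (blk 10, set 2) → VC-HIT  vc=[26, 22]
11: 0x16d (blk 22, set 2) → VC-HIT  vc=[26, 10]

SEQ = [MISS, MISS, VC-HIT, MISS, MISS, VC-HIT, VC-HIT, L1-HIT, L1-HIT, L1-HIT, VC-HIT, VC-HIT]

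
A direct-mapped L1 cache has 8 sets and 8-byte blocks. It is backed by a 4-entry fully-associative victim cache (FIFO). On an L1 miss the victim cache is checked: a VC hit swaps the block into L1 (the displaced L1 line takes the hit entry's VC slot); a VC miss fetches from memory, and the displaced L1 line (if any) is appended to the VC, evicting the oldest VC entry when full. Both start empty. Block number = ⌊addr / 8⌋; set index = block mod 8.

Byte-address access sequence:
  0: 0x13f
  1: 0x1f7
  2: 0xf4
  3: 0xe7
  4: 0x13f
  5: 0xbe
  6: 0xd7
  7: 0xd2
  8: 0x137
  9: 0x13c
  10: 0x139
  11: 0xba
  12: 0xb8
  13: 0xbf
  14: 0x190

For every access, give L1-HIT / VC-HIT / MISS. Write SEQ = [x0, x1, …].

  [0] addr=0x13f blk=39 s=7: MISS | VC []
  [1] addr=0x1f7 blk=62 s=6: MISS | VC []
  [2] addr=0xf4 blk=30 s=6: MISS | VC [62]
  [3] addr=0xe7 blk=28 s=4: MISS | VC [62]
  [4] addr=0x13f blk=39 s=7: L1-HIT | VC [62]
  [5] addr=0xbe blk=23 s=7: MISS | VC [62, 39]
  [6] addr=0xd7 blk=26 s=2: MISS | VC [62, 39]
  [7] addr=0xd2 blk=26 s=2: L1-HIT | VC [62, 39]
  [8] addr=0x137 blk=38 s=6: MISS | VC [62, 39, 30]
  [9] addr=0x13c blk=39 s=7: VC-HIT | VC [62, 23, 30]
  [10] addr=0x139 blk=39 s=7: L1-HIT | VC [62, 23, 30]
  [11] addr=0xba blk=23 s=7: VC-HIT | VC [62, 39, 30]
  [12] addr=0xb8 blk=23 s=7: L1-HIT | VC [62, 39, 30]
  [13] addr=0xbf blk=23 s=7: L1-HIT | VC [62, 39, 30]
  [14] addr=0x190 blk=50 s=2: MISS | VC [62, 39, 30, 26]

SEQ = [MISS, MISS, MISS, MISS, L1-HIT, MISS, MISS, L1-HIT, MISS, VC-HIT, L1-HIT, VC-HIT, L1-HIT, L1-HIT, MISS]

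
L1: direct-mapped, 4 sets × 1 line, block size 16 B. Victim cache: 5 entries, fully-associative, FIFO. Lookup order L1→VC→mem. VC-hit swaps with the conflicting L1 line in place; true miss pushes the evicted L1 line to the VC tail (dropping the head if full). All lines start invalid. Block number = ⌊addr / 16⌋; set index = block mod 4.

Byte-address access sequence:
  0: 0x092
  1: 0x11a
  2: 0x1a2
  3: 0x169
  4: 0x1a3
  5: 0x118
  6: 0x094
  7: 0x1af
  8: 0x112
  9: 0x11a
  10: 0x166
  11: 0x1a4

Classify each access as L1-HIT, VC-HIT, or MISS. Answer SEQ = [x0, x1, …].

SEQ = [MISS, MISS, MISS, MISS, VC-HIT, L1-HIT, VC-HIT, L1-HIT, VC-HIT, L1-HIT, VC-HIT, VC-HIT]

  [0] addr=0x92 blk=9 s=1: MISS | VC []
  [1] addr=0x11a blk=17 s=1: MISS | VC [9]
  [2] addr=0x1a2 blk=26 s=2: MISS | VC [9]
  [3] addr=0x169 blk=22 s=2: MISS | VC [9, 26]
  [4] addr=0x1a3 blk=26 s=2: VC-HIT | VC [9, 22]
  [5] addr=0x118 blk=17 s=1: L1-HIT | VC [9, 22]
  [6] addr=0x94 blk=9 s=1: VC-HIT | VC [17, 22]
  [7] addr=0x1af blk=26 s=2: L1-HIT | VC [17, 22]
  [8] addr=0x112 blk=17 s=1: VC-HIT | VC [9, 22]
  [9] addr=0x11a blk=17 s=1: L1-HIT | VC [9, 22]
  [10] addr=0x166 blk=22 s=2: VC-HIT | VC [9, 26]
  [11] addr=0x1a4 blk=26 s=2: VC-HIT | VC [9, 22]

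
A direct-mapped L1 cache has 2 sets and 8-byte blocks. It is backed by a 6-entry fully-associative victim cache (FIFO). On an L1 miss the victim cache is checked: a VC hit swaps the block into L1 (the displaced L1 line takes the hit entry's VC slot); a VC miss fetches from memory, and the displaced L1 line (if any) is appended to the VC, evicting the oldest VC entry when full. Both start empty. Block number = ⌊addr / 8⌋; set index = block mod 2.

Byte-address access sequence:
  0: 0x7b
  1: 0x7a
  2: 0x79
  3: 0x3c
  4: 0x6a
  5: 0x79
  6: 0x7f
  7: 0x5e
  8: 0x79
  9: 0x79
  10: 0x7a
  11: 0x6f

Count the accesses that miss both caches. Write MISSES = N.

MISSES = 4

0: 0x7b (blk 15, set 1) → MISS  vc=[]
1: 0x7a (blk 15, set 1) → L1-HIT  vc=[]
2: 0x79 (blk 15, set 1) → L1-HIT  vc=[]
3: 0x3c (blk 7, set 1) → MISS  vc=[15]
4: 0x6a (blk 13, set 1) → MISS  vc=[15, 7]
5: 0x79 (blk 15, set 1) → VC-HIT  vc=[13, 7]
6: 0x7f (blk 15, set 1) → L1-HIT  vc=[13, 7]
7: 0x5e (blk 11, set 1) → MISS  vc=[13, 7, 15]
8: 0x79 (blk 15, set 1) → VC-HIT  vc=[13, 7, 11]
9: 0x79 (blk 15, set 1) → L1-HIT  vc=[13, 7, 11]
10: 0x7a (blk 15, set 1) → L1-HIT  vc=[13, 7, 11]
11: 0x6f (blk 13, set 1) → VC-HIT  vc=[15, 7, 11]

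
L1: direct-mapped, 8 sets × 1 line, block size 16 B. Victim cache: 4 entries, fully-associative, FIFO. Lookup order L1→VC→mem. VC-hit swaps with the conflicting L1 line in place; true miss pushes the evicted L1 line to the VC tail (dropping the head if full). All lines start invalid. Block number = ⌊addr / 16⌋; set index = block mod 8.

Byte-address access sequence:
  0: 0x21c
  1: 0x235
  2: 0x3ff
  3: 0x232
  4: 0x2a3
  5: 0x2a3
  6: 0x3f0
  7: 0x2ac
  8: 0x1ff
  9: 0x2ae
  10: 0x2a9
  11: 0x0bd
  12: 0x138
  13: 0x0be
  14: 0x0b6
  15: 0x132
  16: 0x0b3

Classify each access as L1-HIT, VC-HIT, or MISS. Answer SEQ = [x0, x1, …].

SEQ = [MISS, MISS, MISS, L1-HIT, MISS, L1-HIT, L1-HIT, L1-HIT, MISS, L1-HIT, L1-HIT, MISS, MISS, VC-HIT, L1-HIT, VC-HIT, VC-HIT]

0: 0x21c (blk 33, set 1) → MISS  vc=[]
1: 0x235 (blk 35, set 3) → MISS  vc=[]
2: 0x3ff (blk 63, set 7) → MISS  vc=[]
3: 0x232 (blk 35, set 3) → L1-HIT  vc=[]
4: 0x2a3 (blk 42, set 2) → MISS  vc=[]
5: 0x2a3 (blk 42, set 2) → L1-HIT  vc=[]
6: 0x3f0 (blk 63, set 7) → L1-HIT  vc=[]
7: 0x2ac (blk 42, set 2) → L1-HIT  vc=[]
8: 0x1ff (blk 31, set 7) → MISS  vc=[63]
9: 0x2ae (blk 42, set 2) → L1-HIT  vc=[63]
10: 0x2a9 (blk 42, set 2) → L1-HIT  vc=[63]
11: 0xbd (blk 11, set 3) → MISS  vc=[63, 35]
12: 0x138 (blk 19, set 3) → MISS  vc=[63, 35, 11]
13: 0xbe (blk 11, set 3) → VC-HIT  vc=[63, 35, 19]
14: 0xb6 (blk 11, set 3) → L1-HIT  vc=[63, 35, 19]
15: 0x132 (blk 19, set 3) → VC-HIT  vc=[63, 35, 11]
16: 0xb3 (blk 11, set 3) → VC-HIT  vc=[63, 35, 19]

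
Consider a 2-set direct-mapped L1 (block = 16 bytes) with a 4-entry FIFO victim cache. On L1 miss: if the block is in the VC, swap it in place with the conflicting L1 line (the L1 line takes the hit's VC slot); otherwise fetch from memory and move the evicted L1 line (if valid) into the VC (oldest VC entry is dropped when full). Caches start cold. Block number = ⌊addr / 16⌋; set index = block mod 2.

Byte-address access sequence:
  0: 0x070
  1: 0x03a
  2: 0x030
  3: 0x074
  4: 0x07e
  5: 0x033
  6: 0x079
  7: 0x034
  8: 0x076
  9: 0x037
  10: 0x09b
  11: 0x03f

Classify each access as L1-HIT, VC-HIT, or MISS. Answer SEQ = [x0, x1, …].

#0 0x70→b7/s1 MISS; vc=[]
#1 0x3a→b3/s1 MISS; vc=[7]
#2 0x30→b3/s1 L1-HIT; vc=[7]
#3 0x74→b7/s1 VC-HIT; vc=[3]
#4 0x7e→b7/s1 L1-HIT; vc=[3]
#5 0x33→b3/s1 VC-HIT; vc=[7]
#6 0x79→b7/s1 VC-HIT; vc=[3]
#7 0x34→b3/s1 VC-HIT; vc=[7]
#8 0x76→b7/s1 VC-HIT; vc=[3]
#9 0x37→b3/s1 VC-HIT; vc=[7]
#10 0x9b→b9/s1 MISS; vc=[7,3]
#11 0x3f→b3/s1 VC-HIT; vc=[7,9]

SEQ = [MISS, MISS, L1-HIT, VC-HIT, L1-HIT, VC-HIT, VC-HIT, VC-HIT, VC-HIT, VC-HIT, MISS, VC-HIT]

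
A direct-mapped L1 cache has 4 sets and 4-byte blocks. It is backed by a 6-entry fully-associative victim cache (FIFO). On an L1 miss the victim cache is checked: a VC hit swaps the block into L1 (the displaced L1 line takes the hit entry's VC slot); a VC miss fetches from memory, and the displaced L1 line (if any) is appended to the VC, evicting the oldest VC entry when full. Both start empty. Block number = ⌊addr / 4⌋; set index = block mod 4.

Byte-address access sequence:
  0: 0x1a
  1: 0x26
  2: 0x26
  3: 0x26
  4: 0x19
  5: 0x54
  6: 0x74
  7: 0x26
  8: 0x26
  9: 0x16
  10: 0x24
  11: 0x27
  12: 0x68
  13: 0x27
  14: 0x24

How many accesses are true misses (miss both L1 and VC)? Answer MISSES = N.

MISSES = 6

  [0] addr=0x1a blk=6 s=2: MISS | VC []
  [1] addr=0x26 blk=9 s=1: MISS | VC []
  [2] addr=0x26 blk=9 s=1: L1-HIT | VC []
  [3] addr=0x26 blk=9 s=1: L1-HIT | VC []
  [4] addr=0x19 blk=6 s=2: L1-HIT | VC []
  [5] addr=0x54 blk=21 s=1: MISS | VC [9]
  [6] addr=0x74 blk=29 s=1: MISS | VC [9, 21]
  [7] addr=0x26 blk=9 s=1: VC-HIT | VC [29, 21]
  [8] addr=0x26 blk=9 s=1: L1-HIT | VC [29, 21]
  [9] addr=0x16 blk=5 s=1: MISS | VC [29, 21, 9]
  [10] addr=0x24 blk=9 s=1: VC-HIT | VC [29, 21, 5]
  [11] addr=0x27 blk=9 s=1: L1-HIT | VC [29, 21, 5]
  [12] addr=0x68 blk=26 s=2: MISS | VC [29, 21, 5, 6]
  [13] addr=0x27 blk=9 s=1: L1-HIT | VC [29, 21, 5, 6]
  [14] addr=0x24 blk=9 s=1: L1-HIT | VC [29, 21, 5, 6]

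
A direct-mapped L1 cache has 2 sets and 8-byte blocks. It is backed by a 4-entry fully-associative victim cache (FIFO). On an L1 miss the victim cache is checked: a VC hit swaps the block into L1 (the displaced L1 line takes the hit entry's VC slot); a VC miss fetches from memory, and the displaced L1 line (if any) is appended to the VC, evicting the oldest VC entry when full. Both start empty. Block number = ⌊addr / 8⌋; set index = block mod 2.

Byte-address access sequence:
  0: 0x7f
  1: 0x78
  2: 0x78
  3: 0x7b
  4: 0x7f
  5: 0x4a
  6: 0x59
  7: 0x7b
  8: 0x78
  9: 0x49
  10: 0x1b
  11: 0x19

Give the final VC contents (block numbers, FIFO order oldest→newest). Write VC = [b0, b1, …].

VC = [11, 15, 9]

0: 0x7f (blk 15, set 1) → MISS  vc=[]
1: 0x78 (blk 15, set 1) → L1-HIT  vc=[]
2: 0x78 (blk 15, set 1) → L1-HIT  vc=[]
3: 0x7b (blk 15, set 1) → L1-HIT  vc=[]
4: 0x7f (blk 15, set 1) → L1-HIT  vc=[]
5: 0x4a (blk 9, set 1) → MISS  vc=[15]
6: 0x59 (blk 11, set 1) → MISS  vc=[15, 9]
7: 0x7b (blk 15, set 1) → VC-HIT  vc=[11, 9]
8: 0x78 (blk 15, set 1) → L1-HIT  vc=[11, 9]
9: 0x49 (blk 9, set 1) → VC-HIT  vc=[11, 15]
10: 0x1b (blk 3, set 1) → MISS  vc=[11, 15, 9]
11: 0x19 (blk 3, set 1) → L1-HIT  vc=[11, 15, 9]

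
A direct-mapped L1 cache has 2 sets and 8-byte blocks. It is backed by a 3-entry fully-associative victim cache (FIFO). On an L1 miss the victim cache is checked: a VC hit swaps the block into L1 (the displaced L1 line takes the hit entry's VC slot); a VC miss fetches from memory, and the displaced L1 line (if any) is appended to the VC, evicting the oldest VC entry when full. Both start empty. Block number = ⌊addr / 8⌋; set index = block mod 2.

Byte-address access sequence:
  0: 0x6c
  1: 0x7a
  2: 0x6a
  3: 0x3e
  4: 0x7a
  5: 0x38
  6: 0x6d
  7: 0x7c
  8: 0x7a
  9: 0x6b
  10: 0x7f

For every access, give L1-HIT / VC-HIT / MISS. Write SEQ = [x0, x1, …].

0: 0x6c (blk 13, set 1) → MISS  vc=[]
1: 0x7a (blk 15, set 1) → MISS  vc=[13]
2: 0x6a (blk 13, set 1) → VC-HIT  vc=[15]
3: 0x3e (blk 7, set 1) → MISS  vc=[15, 13]
4: 0x7a (blk 15, set 1) → VC-HIT  vc=[7, 13]
5: 0x38 (blk 7, set 1) → VC-HIT  vc=[15, 13]
6: 0x6d (blk 13, set 1) → VC-HIT  vc=[15, 7]
7: 0x7c (blk 15, set 1) → VC-HIT  vc=[13, 7]
8: 0x7a (blk 15, set 1) → L1-HIT  vc=[13, 7]
9: 0x6b (blk 13, set 1) → VC-HIT  vc=[15, 7]
10: 0x7f (blk 15, set 1) → VC-HIT  vc=[13, 7]

SEQ = [MISS, MISS, VC-HIT, MISS, VC-HIT, VC-HIT, VC-HIT, VC-HIT, L1-HIT, VC-HIT, VC-HIT]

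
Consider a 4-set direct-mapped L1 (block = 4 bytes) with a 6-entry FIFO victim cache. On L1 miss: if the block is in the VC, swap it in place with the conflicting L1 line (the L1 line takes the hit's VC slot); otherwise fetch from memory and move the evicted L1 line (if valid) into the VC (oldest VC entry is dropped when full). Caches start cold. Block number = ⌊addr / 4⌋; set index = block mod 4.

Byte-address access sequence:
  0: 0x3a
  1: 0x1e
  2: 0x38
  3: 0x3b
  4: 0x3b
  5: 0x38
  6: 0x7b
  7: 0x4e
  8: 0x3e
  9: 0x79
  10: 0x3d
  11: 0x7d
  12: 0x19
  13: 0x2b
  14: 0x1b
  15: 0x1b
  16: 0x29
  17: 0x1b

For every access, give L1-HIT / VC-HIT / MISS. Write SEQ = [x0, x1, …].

0: 0x3a (blk 14, set 2) → MISS  vc=[]
1: 0x1e (blk 7, set 3) → MISS  vc=[]
2: 0x38 (blk 14, set 2) → L1-HIT  vc=[]
3: 0x3b (blk 14, set 2) → L1-HIT  vc=[]
4: 0x3b (blk 14, set 2) → L1-HIT  vc=[]
5: 0x38 (blk 14, set 2) → L1-HIT  vc=[]
6: 0x7b (blk 30, set 2) → MISS  vc=[14]
7: 0x4e (blk 19, set 3) → MISS  vc=[14, 7]
8: 0x3e (blk 15, set 3) → MISS  vc=[14, 7, 19]
9: 0x79 (blk 30, set 2) → L1-HIT  vc=[14, 7, 19]
10: 0x3d (blk 15, set 3) → L1-HIT  vc=[14, 7, 19]
11: 0x7d (blk 31, set 3) → MISS  vc=[14, 7, 19, 15]
12: 0x19 (blk 6, set 2) → MISS  vc=[14, 7, 19, 15, 30]
13: 0x2b (blk 10, set 2) → MISS  vc=[14, 7, 19, 15, 30, 6]
14: 0x1b (blk 6, set 2) → VC-HIT  vc=[14, 7, 19, 15, 30, 10]
15: 0x1b (blk 6, set 2) → L1-HIT  vc=[14, 7, 19, 15, 30, 10]
16: 0x29 (blk 10, set 2) → VC-HIT  vc=[14, 7, 19, 15, 30, 6]
17: 0x1b (blk 6, set 2) → VC-HIT  vc=[14, 7, 19, 15, 30, 10]

SEQ = [MISS, MISS, L1-HIT, L1-HIT, L1-HIT, L1-HIT, MISS, MISS, MISS, L1-HIT, L1-HIT, MISS, MISS, MISS, VC-HIT, L1-HIT, VC-HIT, VC-HIT]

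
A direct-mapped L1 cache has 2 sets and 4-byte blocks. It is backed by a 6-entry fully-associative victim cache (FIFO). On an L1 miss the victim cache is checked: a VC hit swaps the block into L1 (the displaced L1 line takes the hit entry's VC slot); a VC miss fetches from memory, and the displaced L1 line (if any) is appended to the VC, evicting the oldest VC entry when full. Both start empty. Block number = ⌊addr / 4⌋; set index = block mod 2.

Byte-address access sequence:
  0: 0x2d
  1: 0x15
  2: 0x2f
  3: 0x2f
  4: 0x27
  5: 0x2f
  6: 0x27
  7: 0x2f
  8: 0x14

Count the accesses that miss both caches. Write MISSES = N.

0: 0x2d (blk 11, set 1) → MISS  vc=[]
1: 0x15 (blk 5, set 1) → MISS  vc=[11]
2: 0x2f (blk 11, set 1) → VC-HIT  vc=[5]
3: 0x2f (blk 11, set 1) → L1-HIT  vc=[5]
4: 0x27 (blk 9, set 1) → MISS  vc=[5, 11]
5: 0x2f (blk 11, set 1) → VC-HIT  vc=[5, 9]
6: 0x27 (blk 9, set 1) → VC-HIT  vc=[5, 11]
7: 0x2f (blk 11, set 1) → VC-HIT  vc=[5, 9]
8: 0x14 (blk 5, set 1) → VC-HIT  vc=[11, 9]

MISSES = 3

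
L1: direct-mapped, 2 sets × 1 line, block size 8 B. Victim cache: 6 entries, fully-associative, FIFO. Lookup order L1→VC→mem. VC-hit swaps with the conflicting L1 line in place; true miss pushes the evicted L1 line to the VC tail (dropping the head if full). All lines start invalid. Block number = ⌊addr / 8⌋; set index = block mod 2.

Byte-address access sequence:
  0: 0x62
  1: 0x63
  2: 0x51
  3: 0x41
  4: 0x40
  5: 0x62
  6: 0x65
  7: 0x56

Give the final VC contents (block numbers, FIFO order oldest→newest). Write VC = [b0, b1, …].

VC = [8, 12]

  [0] addr=0x62 blk=12 s=0: MISS | VC []
  [1] addr=0x63 blk=12 s=0: L1-HIT | VC []
  [2] addr=0x51 blk=10 s=0: MISS | VC [12]
  [3] addr=0x41 blk=8 s=0: MISS | VC [12, 10]
  [4] addr=0x40 blk=8 s=0: L1-HIT | VC [12, 10]
  [5] addr=0x62 blk=12 s=0: VC-HIT | VC [8, 10]
  [6] addr=0x65 blk=12 s=0: L1-HIT | VC [8, 10]
  [7] addr=0x56 blk=10 s=0: VC-HIT | VC [8, 12]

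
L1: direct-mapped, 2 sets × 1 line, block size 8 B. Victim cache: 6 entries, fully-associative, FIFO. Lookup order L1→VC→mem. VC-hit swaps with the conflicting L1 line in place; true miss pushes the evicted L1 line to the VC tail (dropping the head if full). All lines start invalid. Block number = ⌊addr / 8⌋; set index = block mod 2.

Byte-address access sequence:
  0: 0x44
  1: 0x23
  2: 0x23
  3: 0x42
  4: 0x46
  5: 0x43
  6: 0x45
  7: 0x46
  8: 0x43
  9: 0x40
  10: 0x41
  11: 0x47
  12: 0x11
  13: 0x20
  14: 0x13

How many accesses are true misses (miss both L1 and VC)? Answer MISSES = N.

0: 0x44 (blk 8, set 0) → MISS  vc=[]
1: 0x23 (blk 4, set 0) → MISS  vc=[8]
2: 0x23 (blk 4, set 0) → L1-HIT  vc=[8]
3: 0x42 (blk 8, set 0) → VC-HIT  vc=[4]
4: 0x46 (blk 8, set 0) → L1-HIT  vc=[4]
5: 0x43 (blk 8, set 0) → L1-HIT  vc=[4]
6: 0x45 (blk 8, set 0) → L1-HIT  vc=[4]
7: 0x46 (blk 8, set 0) → L1-HIT  vc=[4]
8: 0x43 (blk 8, set 0) → L1-HIT  vc=[4]
9: 0x40 (blk 8, set 0) → L1-HIT  vc=[4]
10: 0x41 (blk 8, set 0) → L1-HIT  vc=[4]
11: 0x47 (blk 8, set 0) → L1-HIT  vc=[4]
12: 0x11 (blk 2, set 0) → MISS  vc=[4, 8]
13: 0x20 (blk 4, set 0) → VC-HIT  vc=[2, 8]
14: 0x13 (blk 2, set 0) → VC-HIT  vc=[4, 8]

MISSES = 3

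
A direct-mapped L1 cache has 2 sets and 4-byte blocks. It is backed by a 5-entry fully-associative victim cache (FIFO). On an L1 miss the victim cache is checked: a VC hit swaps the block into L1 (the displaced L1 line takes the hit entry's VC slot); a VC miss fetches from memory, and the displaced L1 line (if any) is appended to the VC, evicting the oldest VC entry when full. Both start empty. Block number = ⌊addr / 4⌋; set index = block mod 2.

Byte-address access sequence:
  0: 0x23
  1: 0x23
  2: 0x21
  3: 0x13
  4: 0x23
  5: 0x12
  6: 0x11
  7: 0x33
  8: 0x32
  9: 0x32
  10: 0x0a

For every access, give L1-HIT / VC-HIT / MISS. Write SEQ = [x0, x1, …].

#0 0x23→b8/s0 MISS; vc=[]
#1 0x23→b8/s0 L1-HIT; vc=[]
#2 0x21→b8/s0 L1-HIT; vc=[]
#3 0x13→b4/s0 MISS; vc=[8]
#4 0x23→b8/s0 VC-HIT; vc=[4]
#5 0x12→b4/s0 VC-HIT; vc=[8]
#6 0x11→b4/s0 L1-HIT; vc=[8]
#7 0x33→b12/s0 MISS; vc=[8,4]
#8 0x32→b12/s0 L1-HIT; vc=[8,4]
#9 0x32→b12/s0 L1-HIT; vc=[8,4]
#10 0xa→b2/s0 MISS; vc=[8,4,12]

SEQ = [MISS, L1-HIT, L1-HIT, MISS, VC-HIT, VC-HIT, L1-HIT, MISS, L1-HIT, L1-HIT, MISS]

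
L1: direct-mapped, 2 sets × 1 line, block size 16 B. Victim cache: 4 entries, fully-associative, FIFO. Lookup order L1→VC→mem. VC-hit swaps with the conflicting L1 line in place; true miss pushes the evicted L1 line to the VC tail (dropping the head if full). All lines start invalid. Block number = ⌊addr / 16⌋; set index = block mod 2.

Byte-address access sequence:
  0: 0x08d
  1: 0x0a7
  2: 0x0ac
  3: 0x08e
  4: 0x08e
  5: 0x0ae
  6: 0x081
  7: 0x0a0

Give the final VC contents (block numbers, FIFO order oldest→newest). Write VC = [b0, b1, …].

  [0] addr=0x8d blk=8 s=0: MISS | VC []
  [1] addr=0xa7 blk=10 s=0: MISS | VC [8]
  [2] addr=0xac blk=10 s=0: L1-HIT | VC [8]
  [3] addr=0x8e blk=8 s=0: VC-HIT | VC [10]
  [4] addr=0x8e blk=8 s=0: L1-HIT | VC [10]
  [5] addr=0xae blk=10 s=0: VC-HIT | VC [8]
  [6] addr=0x81 blk=8 s=0: VC-HIT | VC [10]
  [7] addr=0xa0 blk=10 s=0: VC-HIT | VC [8]

VC = [8]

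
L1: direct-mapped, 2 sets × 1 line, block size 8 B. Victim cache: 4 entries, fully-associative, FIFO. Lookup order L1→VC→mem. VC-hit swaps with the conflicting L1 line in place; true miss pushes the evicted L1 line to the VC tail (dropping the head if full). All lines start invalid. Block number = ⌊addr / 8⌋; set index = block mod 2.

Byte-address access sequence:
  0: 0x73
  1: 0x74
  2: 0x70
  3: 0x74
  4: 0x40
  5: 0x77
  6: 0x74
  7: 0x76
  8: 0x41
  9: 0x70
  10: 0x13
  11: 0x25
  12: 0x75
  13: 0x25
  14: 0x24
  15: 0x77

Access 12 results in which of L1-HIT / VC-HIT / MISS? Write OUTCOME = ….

OUTCOME = VC-HIT

#0 0x73→b14/s0 MISS; vc=[]
#1 0x74→b14/s0 L1-HIT; vc=[]
#2 0x70→b14/s0 L1-HIT; vc=[]
#3 0x74→b14/s0 L1-HIT; vc=[]
#4 0x40→b8/s0 MISS; vc=[14]
#5 0x77→b14/s0 VC-HIT; vc=[8]
#6 0x74→b14/s0 L1-HIT; vc=[8]
#7 0x76→b14/s0 L1-HIT; vc=[8]
#8 0x41→b8/s0 VC-HIT; vc=[14]
#9 0x70→b14/s0 VC-HIT; vc=[8]
#10 0x13→b2/s0 MISS; vc=[8,14]
#11 0x25→b4/s0 MISS; vc=[8,14,2]
#12 0x75→b14/s0 VC-HIT; vc=[8,4,2]
#13 0x25→b4/s0 VC-HIT; vc=[8,14,2]
#14 0x24→b4/s0 L1-HIT; vc=[8,14,2]
#15 0x77→b14/s0 VC-HIT; vc=[8,4,2]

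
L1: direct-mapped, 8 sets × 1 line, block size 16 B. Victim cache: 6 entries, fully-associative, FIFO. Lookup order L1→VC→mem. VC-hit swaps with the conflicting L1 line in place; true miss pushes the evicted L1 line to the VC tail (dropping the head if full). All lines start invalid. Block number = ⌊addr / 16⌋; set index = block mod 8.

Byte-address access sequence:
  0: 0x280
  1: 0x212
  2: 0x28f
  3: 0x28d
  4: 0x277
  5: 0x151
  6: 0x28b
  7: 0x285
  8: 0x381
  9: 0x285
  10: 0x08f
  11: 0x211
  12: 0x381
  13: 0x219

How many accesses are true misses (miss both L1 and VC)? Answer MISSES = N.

  [0] addr=0x280 blk=40 s=0: MISS | VC []
  [1] addr=0x212 blk=33 s=1: MISS | VC []
  [2] addr=0x28f blk=40 s=0: L1-HIT | VC []
  [3] addr=0x28d blk=40 s=0: L1-HIT | VC []
  [4] addr=0x277 blk=39 s=7: MISS | VC []
  [5] addr=0x151 blk=21 s=5: MISS | VC []
  [6] addr=0x28b blk=40 s=0: L1-HIT | VC []
  [7] addr=0x285 blk=40 s=0: L1-HIT | VC []
  [8] addr=0x381 blk=56 s=0: MISS | VC [40]
  [9] addr=0x285 blk=40 s=0: VC-HIT | VC [56]
  [10] addr=0x8f blk=8 s=0: MISS | VC [56, 40]
  [11] addr=0x211 blk=33 s=1: L1-HIT | VC [56, 40]
  [12] addr=0x381 blk=56 s=0: VC-HIT | VC [8, 40]
  [13] addr=0x219 blk=33 s=1: L1-HIT | VC [8, 40]

MISSES = 6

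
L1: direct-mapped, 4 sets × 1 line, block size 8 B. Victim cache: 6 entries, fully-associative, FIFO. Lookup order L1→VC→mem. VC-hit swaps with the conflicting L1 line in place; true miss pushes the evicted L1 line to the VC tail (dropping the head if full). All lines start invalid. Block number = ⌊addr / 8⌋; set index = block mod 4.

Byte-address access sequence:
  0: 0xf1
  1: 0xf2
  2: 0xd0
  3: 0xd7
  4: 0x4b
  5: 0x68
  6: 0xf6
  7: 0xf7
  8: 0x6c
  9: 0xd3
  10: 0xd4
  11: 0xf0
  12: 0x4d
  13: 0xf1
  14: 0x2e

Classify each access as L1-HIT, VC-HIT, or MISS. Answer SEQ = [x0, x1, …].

SEQ = [MISS, L1-HIT, MISS, L1-HIT, MISS, MISS, VC-HIT, L1-HIT, L1-HIT, VC-HIT, L1-HIT, VC-HIT, VC-HIT, L1-HIT, MISS]

0: 0xf1 (blk 30, set 2) → MISS  vc=[]
1: 0xf2 (blk 30, set 2) → L1-HIT  vc=[]
2: 0xd0 (blk 26, set 2) → MISS  vc=[30]
3: 0xd7 (blk 26, set 2) → L1-HIT  vc=[30]
4: 0x4b (blk 9, set 1) → MISS  vc=[30]
5: 0x68 (blk 13, set 1) → MISS  vc=[30, 9]
6: 0xf6 (blk 30, set 2) → VC-HIT  vc=[26, 9]
7: 0xf7 (blk 30, set 2) → L1-HIT  vc=[26, 9]
8: 0x6c (blk 13, set 1) → L1-HIT  vc=[26, 9]
9: 0xd3 (blk 26, set 2) → VC-HIT  vc=[30, 9]
10: 0xd4 (blk 26, set 2) → L1-HIT  vc=[30, 9]
11: 0xf0 (blk 30, set 2) → VC-HIT  vc=[26, 9]
12: 0x4d (blk 9, set 1) → VC-HIT  vc=[26, 13]
13: 0xf1 (blk 30, set 2) → L1-HIT  vc=[26, 13]
14: 0x2e (blk 5, set 1) → MISS  vc=[26, 13, 9]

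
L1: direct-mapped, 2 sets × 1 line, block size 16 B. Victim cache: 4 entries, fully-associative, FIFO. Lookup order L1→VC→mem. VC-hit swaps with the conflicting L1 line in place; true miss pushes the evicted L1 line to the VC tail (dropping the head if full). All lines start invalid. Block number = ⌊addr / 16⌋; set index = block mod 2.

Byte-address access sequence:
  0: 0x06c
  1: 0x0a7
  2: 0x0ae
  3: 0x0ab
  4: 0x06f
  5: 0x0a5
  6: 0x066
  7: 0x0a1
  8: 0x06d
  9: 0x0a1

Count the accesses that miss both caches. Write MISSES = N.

MISSES = 2

0: 0x6c (blk 6, set 0) → MISS  vc=[]
1: 0xa7 (blk 10, set 0) → MISS  vc=[6]
2: 0xae (blk 10, set 0) → L1-HIT  vc=[6]
3: 0xab (blk 10, set 0) → L1-HIT  vc=[6]
4: 0x6f (blk 6, set 0) → VC-HIT  vc=[10]
5: 0xa5 (blk 10, set 0) → VC-HIT  vc=[6]
6: 0x66 (blk 6, set 0) → VC-HIT  vc=[10]
7: 0xa1 (blk 10, set 0) → VC-HIT  vc=[6]
8: 0x6d (blk 6, set 0) → VC-HIT  vc=[10]
9: 0xa1 (blk 10, set 0) → VC-HIT  vc=[6]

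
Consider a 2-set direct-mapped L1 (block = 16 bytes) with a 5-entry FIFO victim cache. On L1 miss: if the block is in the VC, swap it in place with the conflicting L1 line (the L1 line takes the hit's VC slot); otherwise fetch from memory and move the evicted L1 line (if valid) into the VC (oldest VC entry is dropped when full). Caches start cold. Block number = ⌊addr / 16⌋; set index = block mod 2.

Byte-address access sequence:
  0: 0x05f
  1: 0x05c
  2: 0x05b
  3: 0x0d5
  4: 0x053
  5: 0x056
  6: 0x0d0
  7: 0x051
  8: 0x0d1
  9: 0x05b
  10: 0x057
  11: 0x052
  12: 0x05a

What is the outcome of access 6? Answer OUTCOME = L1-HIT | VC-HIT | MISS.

  [0] addr=0x5f blk=5 s=1: MISS | VC []
  [1] addr=0x5c blk=5 s=1: L1-HIT | VC []
  [2] addr=0x5b blk=5 s=1: L1-HIT | VC []
  [3] addr=0xd5 blk=13 s=1: MISS | VC [5]
  [4] addr=0x53 blk=5 s=1: VC-HIT | VC [13]
  [5] addr=0x56 blk=5 s=1: L1-HIT | VC [13]
  [6] addr=0xd0 blk=13 s=1: VC-HIT | VC [5]
  [7] addr=0x51 blk=5 s=1: VC-HIT | VC [13]
  [8] addr=0xd1 blk=13 s=1: VC-HIT | VC [5]
  [9] addr=0x5b blk=5 s=1: VC-HIT | VC [13]
  [10] addr=0x57 blk=5 s=1: L1-HIT | VC [13]
  [11] addr=0x52 blk=5 s=1: L1-HIT | VC [13]
  [12] addr=0x5a blk=5 s=1: L1-HIT | VC [13]

OUTCOME = VC-HIT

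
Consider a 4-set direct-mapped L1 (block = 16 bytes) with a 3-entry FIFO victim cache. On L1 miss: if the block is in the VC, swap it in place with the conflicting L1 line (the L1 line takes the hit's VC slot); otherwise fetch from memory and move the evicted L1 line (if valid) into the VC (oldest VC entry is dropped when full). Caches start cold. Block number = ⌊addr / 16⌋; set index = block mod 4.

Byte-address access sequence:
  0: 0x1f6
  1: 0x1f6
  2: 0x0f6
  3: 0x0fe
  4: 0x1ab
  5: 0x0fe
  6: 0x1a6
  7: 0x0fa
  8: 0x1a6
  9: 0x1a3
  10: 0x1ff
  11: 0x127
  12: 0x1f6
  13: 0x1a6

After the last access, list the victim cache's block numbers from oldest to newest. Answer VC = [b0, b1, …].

  [0] addr=0x1f6 blk=31 s=3: MISS | VC []
  [1] addr=0x1f6 blk=31 s=3: L1-HIT | VC []
  [2] addr=0xf6 blk=15 s=3: MISS | VC [31]
  [3] addr=0xfe blk=15 s=3: L1-HIT | VC [31]
  [4] addr=0x1ab blk=26 s=2: MISS | VC [31]
  [5] addr=0xfe blk=15 s=3: L1-HIT | VC [31]
  [6] addr=0x1a6 blk=26 s=2: L1-HIT | VC [31]
  [7] addr=0xfa blk=15 s=3: L1-HIT | VC [31]
  [8] addr=0x1a6 blk=26 s=2: L1-HIT | VC [31]
  [9] addr=0x1a3 blk=26 s=2: L1-HIT | VC [31]
  [10] addr=0x1ff blk=31 s=3: VC-HIT | VC [15]
  [11] addr=0x127 blk=18 s=2: MISS | VC [15, 26]
  [12] addr=0x1f6 blk=31 s=3: L1-HIT | VC [15, 26]
  [13] addr=0x1a6 blk=26 s=2: VC-HIT | VC [15, 18]

VC = [15, 18]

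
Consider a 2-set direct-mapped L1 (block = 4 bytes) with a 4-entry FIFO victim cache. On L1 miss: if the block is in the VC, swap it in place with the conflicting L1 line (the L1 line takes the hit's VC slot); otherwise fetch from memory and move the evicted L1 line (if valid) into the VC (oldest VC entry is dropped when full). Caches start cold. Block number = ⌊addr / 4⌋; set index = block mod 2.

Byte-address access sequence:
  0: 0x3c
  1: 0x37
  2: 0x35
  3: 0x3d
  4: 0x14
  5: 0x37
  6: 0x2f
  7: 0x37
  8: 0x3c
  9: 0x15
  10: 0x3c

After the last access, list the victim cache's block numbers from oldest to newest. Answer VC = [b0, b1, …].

VC = [5, 13, 11]

  [0] addr=0x3c blk=15 s=1: MISS | VC []
  [1] addr=0x37 blk=13 s=1: MISS | VC [15]
  [2] addr=0x35 blk=13 s=1: L1-HIT | VC [15]
  [3] addr=0x3d blk=15 s=1: VC-HIT | VC [13]
  [4] addr=0x14 blk=5 s=1: MISS | VC [13, 15]
  [5] addr=0x37 blk=13 s=1: VC-HIT | VC [5, 15]
  [6] addr=0x2f blk=11 s=1: MISS | VC [5, 15, 13]
  [7] addr=0x37 blk=13 s=1: VC-HIT | VC [5, 15, 11]
  [8] addr=0x3c blk=15 s=1: VC-HIT | VC [5, 13, 11]
  [9] addr=0x15 blk=5 s=1: VC-HIT | VC [15, 13, 11]
  [10] addr=0x3c blk=15 s=1: VC-HIT | VC [5, 13, 11]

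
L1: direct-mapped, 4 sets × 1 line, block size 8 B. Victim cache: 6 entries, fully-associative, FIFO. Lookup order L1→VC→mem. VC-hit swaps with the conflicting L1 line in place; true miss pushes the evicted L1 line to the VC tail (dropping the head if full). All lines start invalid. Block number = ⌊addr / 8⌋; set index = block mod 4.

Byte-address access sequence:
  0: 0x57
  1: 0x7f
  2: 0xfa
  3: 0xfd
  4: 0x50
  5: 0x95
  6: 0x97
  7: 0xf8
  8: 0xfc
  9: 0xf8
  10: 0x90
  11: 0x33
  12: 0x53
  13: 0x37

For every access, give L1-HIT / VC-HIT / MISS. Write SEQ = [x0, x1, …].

  [0] addr=0x57 blk=10 s=2: MISS | VC []
  [1] addr=0x7f blk=15 s=3: MISS | VC []
  [2] addr=0xfa blk=31 s=3: MISS | VC [15]
  [3] addr=0xfd blk=31 s=3: L1-HIT | VC [15]
  [4] addr=0x50 blk=10 s=2: L1-HIT | VC [15]
  [5] addr=0x95 blk=18 s=2: MISS | VC [15, 10]
  [6] addr=0x97 blk=18 s=2: L1-HIT | VC [15, 10]
  [7] addr=0xf8 blk=31 s=3: L1-HIT | VC [15, 10]
  [8] addr=0xfc blk=31 s=3: L1-HIT | VC [15, 10]
  [9] addr=0xf8 blk=31 s=3: L1-HIT | VC [15, 10]
  [10] addr=0x90 blk=18 s=2: L1-HIT | VC [15, 10]
  [11] addr=0x33 blk=6 s=2: MISS | VC [15, 10, 18]
  [12] addr=0x53 blk=10 s=2: VC-HIT | VC [15, 6, 18]
  [13] addr=0x37 blk=6 s=2: VC-HIT | VC [15, 10, 18]

SEQ = [MISS, MISS, MISS, L1-HIT, L1-HIT, MISS, L1-HIT, L1-HIT, L1-HIT, L1-HIT, L1-HIT, MISS, VC-HIT, VC-HIT]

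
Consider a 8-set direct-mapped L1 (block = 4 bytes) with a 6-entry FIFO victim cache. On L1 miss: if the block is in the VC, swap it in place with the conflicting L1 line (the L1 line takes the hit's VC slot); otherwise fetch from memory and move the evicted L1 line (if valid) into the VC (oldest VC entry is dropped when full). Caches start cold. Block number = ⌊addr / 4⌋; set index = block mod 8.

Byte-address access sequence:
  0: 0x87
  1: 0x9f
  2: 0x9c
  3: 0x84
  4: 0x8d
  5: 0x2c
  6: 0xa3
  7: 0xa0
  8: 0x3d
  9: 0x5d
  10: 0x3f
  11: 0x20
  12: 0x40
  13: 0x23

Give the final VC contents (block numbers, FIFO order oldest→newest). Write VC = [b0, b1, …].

VC = [35, 39, 23, 40, 16]

0: 0x87 (blk 33, set 1) → MISS  vc=[]
1: 0x9f (blk 39, set 7) → MISS  vc=[]
2: 0x9c (blk 39, set 7) → L1-HIT  vc=[]
3: 0x84 (blk 33, set 1) → L1-HIT  vc=[]
4: 0x8d (blk 35, set 3) → MISS  vc=[]
5: 0x2c (blk 11, set 3) → MISS  vc=[35]
6: 0xa3 (blk 40, set 0) → MISS  vc=[35]
7: 0xa0 (blk 40, set 0) → L1-HIT  vc=[35]
8: 0x3d (blk 15, set 7) → MISS  vc=[35, 39]
9: 0x5d (blk 23, set 7) → MISS  vc=[35, 39, 15]
10: 0x3f (blk 15, set 7) → VC-HIT  vc=[35, 39, 23]
11: 0x20 (blk 8, set 0) → MISS  vc=[35, 39, 23, 40]
12: 0x40 (blk 16, set 0) → MISS  vc=[35, 39, 23, 40, 8]
13: 0x23 (blk 8, set 0) → VC-HIT  vc=[35, 39, 23, 40, 16]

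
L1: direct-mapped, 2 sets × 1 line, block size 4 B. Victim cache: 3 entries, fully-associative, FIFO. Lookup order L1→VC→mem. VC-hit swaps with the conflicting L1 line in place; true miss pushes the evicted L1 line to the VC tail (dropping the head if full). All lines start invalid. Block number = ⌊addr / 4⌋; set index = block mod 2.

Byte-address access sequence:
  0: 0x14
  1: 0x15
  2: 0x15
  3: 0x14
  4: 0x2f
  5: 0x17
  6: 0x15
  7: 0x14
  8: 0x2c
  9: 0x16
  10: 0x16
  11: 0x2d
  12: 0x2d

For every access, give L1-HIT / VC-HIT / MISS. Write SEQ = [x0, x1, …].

#0 0x14→b5/s1 MISS; vc=[]
#1 0x15→b5/s1 L1-HIT; vc=[]
#2 0x15→b5/s1 L1-HIT; vc=[]
#3 0x14→b5/s1 L1-HIT; vc=[]
#4 0x2f→b11/s1 MISS; vc=[5]
#5 0x17→b5/s1 VC-HIT; vc=[11]
#6 0x15→b5/s1 L1-HIT; vc=[11]
#7 0x14→b5/s1 L1-HIT; vc=[11]
#8 0x2c→b11/s1 VC-HIT; vc=[5]
#9 0x16→b5/s1 VC-HIT; vc=[11]
#10 0x16→b5/s1 L1-HIT; vc=[11]
#11 0x2d→b11/s1 VC-HIT; vc=[5]
#12 0x2d→b11/s1 L1-HIT; vc=[5]

SEQ = [MISS, L1-HIT, L1-HIT, L1-HIT, MISS, VC-HIT, L1-HIT, L1-HIT, VC-HIT, VC-HIT, L1-HIT, VC-HIT, L1-HIT]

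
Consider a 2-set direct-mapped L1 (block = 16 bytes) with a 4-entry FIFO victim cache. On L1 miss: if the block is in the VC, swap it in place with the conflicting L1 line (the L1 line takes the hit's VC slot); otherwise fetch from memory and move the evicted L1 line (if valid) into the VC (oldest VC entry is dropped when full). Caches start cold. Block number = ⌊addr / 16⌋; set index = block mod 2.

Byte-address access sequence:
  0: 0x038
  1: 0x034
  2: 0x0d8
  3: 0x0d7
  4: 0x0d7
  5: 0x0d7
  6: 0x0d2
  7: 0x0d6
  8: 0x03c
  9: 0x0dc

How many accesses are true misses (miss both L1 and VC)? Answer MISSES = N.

#0 0x38→b3/s1 MISS; vc=[]
#1 0x34→b3/s1 L1-HIT; vc=[]
#2 0xd8→b13/s1 MISS; vc=[3]
#3 0xd7→b13/s1 L1-HIT; vc=[3]
#4 0xd7→b13/s1 L1-HIT; vc=[3]
#5 0xd7→b13/s1 L1-HIT; vc=[3]
#6 0xd2→b13/s1 L1-HIT; vc=[3]
#7 0xd6→b13/s1 L1-HIT; vc=[3]
#8 0x3c→b3/s1 VC-HIT; vc=[13]
#9 0xdc→b13/s1 VC-HIT; vc=[3]

MISSES = 2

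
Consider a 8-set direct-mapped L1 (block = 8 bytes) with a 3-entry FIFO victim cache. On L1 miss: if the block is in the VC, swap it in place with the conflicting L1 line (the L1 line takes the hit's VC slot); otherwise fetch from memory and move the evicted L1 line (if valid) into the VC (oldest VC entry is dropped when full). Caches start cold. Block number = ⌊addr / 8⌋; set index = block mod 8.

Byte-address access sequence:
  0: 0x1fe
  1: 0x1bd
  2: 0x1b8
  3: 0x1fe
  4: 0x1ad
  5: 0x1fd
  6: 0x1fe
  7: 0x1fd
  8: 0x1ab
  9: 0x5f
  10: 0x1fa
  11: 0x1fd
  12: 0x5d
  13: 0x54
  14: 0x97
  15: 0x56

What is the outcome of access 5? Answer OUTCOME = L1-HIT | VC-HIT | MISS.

OUTCOME = L1-HIT

  [0] addr=0x1fe blk=63 s=7: MISS | VC []
  [1] addr=0x1bd blk=55 s=7: MISS | VC [63]
  [2] addr=0x1b8 blk=55 s=7: L1-HIT | VC [63]
  [3] addr=0x1fe blk=63 s=7: VC-HIT | VC [55]
  [4] addr=0x1ad blk=53 s=5: MISS | VC [55]
  [5] addr=0x1fd blk=63 s=7: L1-HIT | VC [55]
  [6] addr=0x1fe blk=63 s=7: L1-HIT | VC [55]
  [7] addr=0x1fd blk=63 s=7: L1-HIT | VC [55]
  [8] addr=0x1ab blk=53 s=5: L1-HIT | VC [55]
  [9] addr=0x5f blk=11 s=3: MISS | VC [55]
  [10] addr=0x1fa blk=63 s=7: L1-HIT | VC [55]
  [11] addr=0x1fd blk=63 s=7: L1-HIT | VC [55]
  [12] addr=0x5d blk=11 s=3: L1-HIT | VC [55]
  [13] addr=0x54 blk=10 s=2: MISS | VC [55]
  [14] addr=0x97 blk=18 s=2: MISS | VC [55, 10]
  [15] addr=0x56 blk=10 s=2: VC-HIT | VC [55, 18]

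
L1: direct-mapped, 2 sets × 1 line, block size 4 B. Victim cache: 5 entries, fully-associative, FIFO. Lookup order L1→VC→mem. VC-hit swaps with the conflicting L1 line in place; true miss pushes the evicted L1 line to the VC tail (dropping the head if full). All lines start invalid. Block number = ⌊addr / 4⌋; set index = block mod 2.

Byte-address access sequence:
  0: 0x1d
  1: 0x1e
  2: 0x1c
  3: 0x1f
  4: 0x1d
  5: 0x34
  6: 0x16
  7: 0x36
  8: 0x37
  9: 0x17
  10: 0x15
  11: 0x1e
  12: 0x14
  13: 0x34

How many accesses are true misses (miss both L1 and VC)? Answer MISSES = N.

  [0] addr=0x1d blk=7 s=1: MISS | VC []
  [1] addr=0x1e blk=7 s=1: L1-HIT | VC []
  [2] addr=0x1c blk=7 s=1: L1-HIT | VC []
  [3] addr=0x1f blk=7 s=1: L1-HIT | VC []
  [4] addr=0x1d blk=7 s=1: L1-HIT | VC []
  [5] addr=0x34 blk=13 s=1: MISS | VC [7]
  [6] addr=0x16 blk=5 s=1: MISS | VC [7, 13]
  [7] addr=0x36 blk=13 s=1: VC-HIT | VC [7, 5]
  [8] addr=0x37 blk=13 s=1: L1-HIT | VC [7, 5]
  [9] addr=0x17 blk=5 s=1: VC-HIT | VC [7, 13]
  [10] addr=0x15 blk=5 s=1: L1-HIT | VC [7, 13]
  [11] addr=0x1e blk=7 s=1: VC-HIT | VC [5, 13]
  [12] addr=0x14 blk=5 s=1: VC-HIT | VC [7, 13]
  [13] addr=0x34 blk=13 s=1: VC-HIT | VC [7, 5]

MISSES = 3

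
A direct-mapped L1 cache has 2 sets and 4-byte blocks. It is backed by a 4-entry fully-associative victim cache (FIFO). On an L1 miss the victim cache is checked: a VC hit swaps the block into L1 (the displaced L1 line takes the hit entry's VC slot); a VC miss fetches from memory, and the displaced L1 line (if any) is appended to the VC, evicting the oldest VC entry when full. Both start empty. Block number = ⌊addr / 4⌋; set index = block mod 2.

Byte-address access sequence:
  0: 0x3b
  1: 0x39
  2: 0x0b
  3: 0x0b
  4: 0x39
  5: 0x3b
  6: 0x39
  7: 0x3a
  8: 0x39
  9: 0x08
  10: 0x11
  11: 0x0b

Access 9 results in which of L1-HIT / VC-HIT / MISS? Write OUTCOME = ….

OUTCOME = VC-HIT

0: 0x3b (blk 14, set 0) → MISS  vc=[]
1: 0x39 (blk 14, set 0) → L1-HIT  vc=[]
2: 0xb (blk 2, set 0) → MISS  vc=[14]
3: 0xb (blk 2, set 0) → L1-HIT  vc=[14]
4: 0x39 (blk 14, set 0) → VC-HIT  vc=[2]
5: 0x3b (blk 14, set 0) → L1-HIT  vc=[2]
6: 0x39 (blk 14, set 0) → L1-HIT  vc=[2]
7: 0x3a (blk 14, set 0) → L1-HIT  vc=[2]
8: 0x39 (blk 14, set 0) → L1-HIT  vc=[2]
9: 0x8 (blk 2, set 0) → VC-HIT  vc=[14]
10: 0x11 (blk 4, set 0) → MISS  vc=[14, 2]
11: 0xb (blk 2, set 0) → VC-HIT  vc=[14, 4]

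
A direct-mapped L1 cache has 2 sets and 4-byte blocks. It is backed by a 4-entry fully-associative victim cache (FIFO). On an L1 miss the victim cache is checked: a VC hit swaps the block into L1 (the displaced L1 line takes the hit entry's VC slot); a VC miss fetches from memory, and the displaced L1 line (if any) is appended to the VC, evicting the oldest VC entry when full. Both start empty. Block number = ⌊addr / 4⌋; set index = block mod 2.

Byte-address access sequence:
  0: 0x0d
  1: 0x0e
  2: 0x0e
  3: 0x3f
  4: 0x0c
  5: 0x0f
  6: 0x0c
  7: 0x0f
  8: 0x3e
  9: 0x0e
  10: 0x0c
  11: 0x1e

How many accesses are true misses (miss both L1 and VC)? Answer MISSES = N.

MISSES = 3

#0 0xd→b3/s1 MISS; vc=[]
#1 0xe→b3/s1 L1-HIT; vc=[]
#2 0xe→b3/s1 L1-HIT; vc=[]
#3 0x3f→b15/s1 MISS; vc=[3]
#4 0xc→b3/s1 VC-HIT; vc=[15]
#5 0xf→b3/s1 L1-HIT; vc=[15]
#6 0xc→b3/s1 L1-HIT; vc=[15]
#7 0xf→b3/s1 L1-HIT; vc=[15]
#8 0x3e→b15/s1 VC-HIT; vc=[3]
#9 0xe→b3/s1 VC-HIT; vc=[15]
#10 0xc→b3/s1 L1-HIT; vc=[15]
#11 0x1e→b7/s1 MISS; vc=[15,3]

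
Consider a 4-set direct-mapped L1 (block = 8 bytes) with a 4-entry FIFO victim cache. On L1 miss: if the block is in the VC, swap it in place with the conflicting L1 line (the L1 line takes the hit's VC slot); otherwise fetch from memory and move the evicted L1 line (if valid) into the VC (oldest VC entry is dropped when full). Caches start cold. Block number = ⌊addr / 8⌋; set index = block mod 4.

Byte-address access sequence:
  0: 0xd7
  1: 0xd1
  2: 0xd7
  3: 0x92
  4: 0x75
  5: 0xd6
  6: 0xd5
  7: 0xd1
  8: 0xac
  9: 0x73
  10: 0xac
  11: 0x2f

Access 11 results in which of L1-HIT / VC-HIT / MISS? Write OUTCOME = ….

#0 0xd7→b26/s2 MISS; vc=[]
#1 0xd1→b26/s2 L1-HIT; vc=[]
#2 0xd7→b26/s2 L1-HIT; vc=[]
#3 0x92→b18/s2 MISS; vc=[26]
#4 0x75→b14/s2 MISS; vc=[26,18]
#5 0xd6→b26/s2 VC-HIT; vc=[14,18]
#6 0xd5→b26/s2 L1-HIT; vc=[14,18]
#7 0xd1→b26/s2 L1-HIT; vc=[14,18]
#8 0xac→b21/s1 MISS; vc=[14,18]
#9 0x73→b14/s2 VC-HIT; vc=[26,18]
#10 0xac→b21/s1 L1-HIT; vc=[26,18]
#11 0x2f→b5/s1 MISS; vc=[26,18,21]

OUTCOME = MISS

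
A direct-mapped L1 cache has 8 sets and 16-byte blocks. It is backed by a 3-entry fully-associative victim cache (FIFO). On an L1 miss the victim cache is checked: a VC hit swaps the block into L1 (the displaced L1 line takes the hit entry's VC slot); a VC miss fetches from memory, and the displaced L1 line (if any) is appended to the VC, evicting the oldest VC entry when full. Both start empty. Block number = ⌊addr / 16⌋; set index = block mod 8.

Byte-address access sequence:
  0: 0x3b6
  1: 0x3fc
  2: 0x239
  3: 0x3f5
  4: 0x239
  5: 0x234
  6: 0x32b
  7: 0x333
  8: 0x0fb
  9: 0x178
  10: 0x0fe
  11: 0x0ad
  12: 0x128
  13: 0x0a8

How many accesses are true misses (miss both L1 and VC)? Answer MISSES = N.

  [0] addr=0x3b6 blk=59 s=3: MISS | VC []
  [1] addr=0x3fc blk=63 s=7: MISS | VC []
  [2] addr=0x239 blk=35 s=3: MISS | VC [59]
  [3] addr=0x3f5 blk=63 s=7: L1-HIT | VC [59]
  [4] addr=0x239 blk=35 s=3: L1-HIT | VC [59]
  [5] addr=0x234 blk=35 s=3: L1-HIT | VC [59]
  [6] addr=0x32b blk=50 s=2: MISS | VC [59]
  [7] addr=0x333 blk=51 s=3: MISS | VC [59, 35]
  [8] addr=0xfb blk=15 s=7: MISS | VC [59, 35, 63]
  [9] addr=0x178 blk=23 s=7: MISS | VC [35, 63, 15]
  [10] addr=0xfe blk=15 s=7: VC-HIT | VC [35, 63, 23]
  [11] addr=0xad blk=10 s=2: MISS | VC [63, 23, 50]
  [12] addr=0x128 blk=18 s=2: MISS | VC [23, 50, 10]
  [13] addr=0xa8 blk=10 s=2: VC-HIT | VC [23, 50, 18]

MISSES = 9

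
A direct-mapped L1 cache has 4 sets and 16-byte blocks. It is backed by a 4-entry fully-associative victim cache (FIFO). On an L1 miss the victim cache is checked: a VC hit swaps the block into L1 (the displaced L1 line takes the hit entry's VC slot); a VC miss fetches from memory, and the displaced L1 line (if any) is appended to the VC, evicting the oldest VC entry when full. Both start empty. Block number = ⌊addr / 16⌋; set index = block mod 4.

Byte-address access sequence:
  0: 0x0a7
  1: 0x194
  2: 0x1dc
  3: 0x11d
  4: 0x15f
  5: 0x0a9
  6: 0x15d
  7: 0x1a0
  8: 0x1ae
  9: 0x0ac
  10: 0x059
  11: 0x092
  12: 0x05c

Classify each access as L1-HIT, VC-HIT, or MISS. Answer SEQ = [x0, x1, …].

  [0] addr=0xa7 blk=10 s=2: MISS | VC []
  [1] addr=0x194 blk=25 s=1: MISS | VC []
  [2] addr=0x1dc blk=29 s=1: MISS | VC [25]
  [3] addr=0x11d blk=17 s=1: MISS | VC [25, 29]
  [4] addr=0x15f blk=21 s=1: MISS | VC [25, 29, 17]
  [5] addr=0xa9 blk=10 s=2: L1-HIT | VC [25, 29, 17]
  [6] addr=0x15d blk=21 s=1: L1-HIT | VC [25, 29, 17]
  [7] addr=0x1a0 blk=26 s=2: MISS | VC [25, 29, 17, 10]
  [8] addr=0x1ae blk=26 s=2: L1-HIT | VC [25, 29, 17, 10]
  [9] addr=0xac blk=10 s=2: VC-HIT | VC [25, 29, 17, 26]
  [10] addr=0x59 blk=5 s=1: MISS | VC [29, 17, 26, 21]
  [11] addr=0x92 blk=9 s=1: MISS | VC [17, 26, 21, 5]
  [12] addr=0x5c blk=5 s=1: VC-HIT | VC [17, 26, 21, 9]

SEQ = [MISS, MISS, MISS, MISS, MISS, L1-HIT, L1-HIT, MISS, L1-HIT, VC-HIT, MISS, MISS, VC-HIT]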